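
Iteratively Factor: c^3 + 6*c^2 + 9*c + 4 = (c + 4)*(c^2 + 2*c + 1) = (c + 1)*(c + 4)*(c + 1)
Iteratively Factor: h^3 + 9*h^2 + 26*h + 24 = (h + 4)*(h^2 + 5*h + 6) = (h + 2)*(h + 4)*(h + 3)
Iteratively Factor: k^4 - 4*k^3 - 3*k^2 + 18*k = (k - 3)*(k^3 - k^2 - 6*k) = (k - 3)^2*(k^2 + 2*k) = k*(k - 3)^2*(k + 2)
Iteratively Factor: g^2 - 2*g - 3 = (g - 3)*(g + 1)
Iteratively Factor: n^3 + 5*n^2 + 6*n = (n + 2)*(n^2 + 3*n) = (n + 2)*(n + 3)*(n)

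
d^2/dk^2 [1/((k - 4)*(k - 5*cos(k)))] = (-5*(k - 4)^2*(k - 5*cos(k))*cos(k) + 2*(k - 4)^2*(5*sin(k) + 1)^2 + 2*(k - 5*cos(k))^2 + (k - 5*cos(k))*(2*k - 8)*(5*sin(k) + 1))/((k - 4)^3*(k - 5*cos(k))^3)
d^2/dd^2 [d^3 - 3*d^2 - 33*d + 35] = 6*d - 6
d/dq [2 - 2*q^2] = -4*q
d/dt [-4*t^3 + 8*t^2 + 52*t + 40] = -12*t^2 + 16*t + 52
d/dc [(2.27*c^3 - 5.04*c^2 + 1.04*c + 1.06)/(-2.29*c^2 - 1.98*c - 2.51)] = (-5.1983*c^4 - 8.9892*c^3 - 4.7323*c^2 + 30.1556*c - 0.5116)/(5.2441*c^4 + 9.0684*c^3 + 15.4162*c^2 + 9.9396*c + 6.3001)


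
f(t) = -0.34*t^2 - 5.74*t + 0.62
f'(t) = -0.68*t - 5.74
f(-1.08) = 6.42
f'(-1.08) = -5.01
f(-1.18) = 6.92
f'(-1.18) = -4.94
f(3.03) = -19.89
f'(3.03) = -7.80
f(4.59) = -32.89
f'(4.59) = -8.86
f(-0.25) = 2.03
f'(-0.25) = -5.57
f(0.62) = -3.07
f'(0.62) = -6.16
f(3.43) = -23.07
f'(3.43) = -8.07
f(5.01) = -36.67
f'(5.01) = -9.15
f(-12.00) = 20.54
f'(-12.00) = 2.42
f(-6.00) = 22.82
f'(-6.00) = -1.66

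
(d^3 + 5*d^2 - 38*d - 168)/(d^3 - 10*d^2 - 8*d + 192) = (d + 7)/(d - 8)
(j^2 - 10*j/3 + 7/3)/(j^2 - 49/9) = 3*(j - 1)/(3*j + 7)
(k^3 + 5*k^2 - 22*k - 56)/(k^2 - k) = (k^3 + 5*k^2 - 22*k - 56)/(k*(k - 1))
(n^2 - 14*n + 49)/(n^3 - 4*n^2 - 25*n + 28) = (n - 7)/(n^2 + 3*n - 4)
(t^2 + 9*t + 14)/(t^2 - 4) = (t + 7)/(t - 2)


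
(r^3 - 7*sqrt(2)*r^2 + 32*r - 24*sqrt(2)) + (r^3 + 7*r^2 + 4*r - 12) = 2*r^3 - 7*sqrt(2)*r^2 + 7*r^2 + 36*r - 24*sqrt(2) - 12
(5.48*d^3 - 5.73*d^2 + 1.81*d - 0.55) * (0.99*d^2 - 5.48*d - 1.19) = 5.4252*d^5 - 35.7031*d^4 + 26.6711*d^3 - 3.6446*d^2 + 0.860100000000001*d + 0.6545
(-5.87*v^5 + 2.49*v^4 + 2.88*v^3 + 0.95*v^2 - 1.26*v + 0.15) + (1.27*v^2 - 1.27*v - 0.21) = -5.87*v^5 + 2.49*v^4 + 2.88*v^3 + 2.22*v^2 - 2.53*v - 0.06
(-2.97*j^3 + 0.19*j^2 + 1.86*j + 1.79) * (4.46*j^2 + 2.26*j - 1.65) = -13.2462*j^5 - 5.8648*j^4 + 13.6255*j^3 + 11.8735*j^2 + 0.9764*j - 2.9535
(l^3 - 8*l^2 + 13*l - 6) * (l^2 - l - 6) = l^5 - 9*l^4 + 15*l^3 + 29*l^2 - 72*l + 36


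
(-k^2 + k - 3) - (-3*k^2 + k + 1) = 2*k^2 - 4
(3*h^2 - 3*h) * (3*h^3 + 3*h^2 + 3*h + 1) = 9*h^5 - 6*h^2 - 3*h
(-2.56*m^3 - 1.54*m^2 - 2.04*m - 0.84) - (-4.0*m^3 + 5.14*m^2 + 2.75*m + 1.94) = 1.44*m^3 - 6.68*m^2 - 4.79*m - 2.78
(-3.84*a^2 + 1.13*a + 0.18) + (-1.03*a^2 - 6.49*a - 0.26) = -4.87*a^2 - 5.36*a - 0.08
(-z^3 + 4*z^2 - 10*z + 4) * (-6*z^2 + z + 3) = 6*z^5 - 25*z^4 + 61*z^3 - 22*z^2 - 26*z + 12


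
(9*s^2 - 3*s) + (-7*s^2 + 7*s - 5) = 2*s^2 + 4*s - 5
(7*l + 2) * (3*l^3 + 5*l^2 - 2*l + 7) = 21*l^4 + 41*l^3 - 4*l^2 + 45*l + 14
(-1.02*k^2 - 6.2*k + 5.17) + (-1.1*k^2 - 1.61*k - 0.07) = -2.12*k^2 - 7.81*k + 5.1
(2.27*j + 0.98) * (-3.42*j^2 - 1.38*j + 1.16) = -7.7634*j^3 - 6.4842*j^2 + 1.2808*j + 1.1368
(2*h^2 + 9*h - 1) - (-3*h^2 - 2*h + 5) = 5*h^2 + 11*h - 6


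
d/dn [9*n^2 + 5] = 18*n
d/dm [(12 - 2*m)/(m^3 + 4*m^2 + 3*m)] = 4*(m^3 - 7*m^2 - 24*m - 9)/(m^2*(m^4 + 8*m^3 + 22*m^2 + 24*m + 9))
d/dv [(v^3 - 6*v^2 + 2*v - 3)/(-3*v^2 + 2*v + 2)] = (-3*v^4 + 4*v^3 - 42*v + 10)/(9*v^4 - 12*v^3 - 8*v^2 + 8*v + 4)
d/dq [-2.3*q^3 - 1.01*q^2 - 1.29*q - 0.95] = -6.9*q^2 - 2.02*q - 1.29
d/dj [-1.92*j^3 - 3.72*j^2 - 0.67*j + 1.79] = -5.76*j^2 - 7.44*j - 0.67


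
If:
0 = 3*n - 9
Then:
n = 3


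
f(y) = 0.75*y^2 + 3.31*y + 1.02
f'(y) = 1.5*y + 3.31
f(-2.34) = -2.62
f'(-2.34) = -0.20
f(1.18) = 5.97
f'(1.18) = 5.08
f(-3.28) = -1.77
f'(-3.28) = -1.61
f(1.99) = 10.58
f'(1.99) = 6.30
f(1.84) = 9.65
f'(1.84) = 6.07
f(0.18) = 1.64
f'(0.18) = 3.58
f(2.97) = 17.47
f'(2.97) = 7.76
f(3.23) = 19.54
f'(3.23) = 8.16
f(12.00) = 148.74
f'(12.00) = 21.31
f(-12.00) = 69.30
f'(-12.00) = -14.69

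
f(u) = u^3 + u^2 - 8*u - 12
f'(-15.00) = 637.00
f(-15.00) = -3042.00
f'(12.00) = 448.00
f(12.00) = 1764.00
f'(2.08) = 9.14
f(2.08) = -15.31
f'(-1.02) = -6.92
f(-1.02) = -3.86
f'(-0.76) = -7.79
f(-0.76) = -5.78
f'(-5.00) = 57.00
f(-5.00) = -72.00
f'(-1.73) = -2.48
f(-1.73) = -0.34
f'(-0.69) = -7.95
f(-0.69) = -6.33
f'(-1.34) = -5.29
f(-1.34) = -1.89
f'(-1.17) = -6.23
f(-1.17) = -2.87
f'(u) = 3*u^2 + 2*u - 8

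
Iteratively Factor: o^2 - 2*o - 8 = (o - 4)*(o + 2)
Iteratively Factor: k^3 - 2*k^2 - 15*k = (k)*(k^2 - 2*k - 15) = k*(k - 5)*(k + 3)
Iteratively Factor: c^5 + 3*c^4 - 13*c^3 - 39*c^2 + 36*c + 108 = (c + 3)*(c^4 - 13*c^2 + 36) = (c - 2)*(c + 3)*(c^3 + 2*c^2 - 9*c - 18) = (c - 3)*(c - 2)*(c + 3)*(c^2 + 5*c + 6) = (c - 3)*(c - 2)*(c + 3)^2*(c + 2)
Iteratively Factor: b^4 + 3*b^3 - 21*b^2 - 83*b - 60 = (b + 3)*(b^3 - 21*b - 20) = (b + 1)*(b + 3)*(b^2 - b - 20) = (b + 1)*(b + 3)*(b + 4)*(b - 5)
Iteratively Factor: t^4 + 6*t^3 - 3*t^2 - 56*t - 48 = (t - 3)*(t^3 + 9*t^2 + 24*t + 16) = (t - 3)*(t + 4)*(t^2 + 5*t + 4) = (t - 3)*(t + 4)^2*(t + 1)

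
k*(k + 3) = k^2 + 3*k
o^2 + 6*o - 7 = (o - 1)*(o + 7)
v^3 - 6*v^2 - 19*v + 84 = (v - 7)*(v - 3)*(v + 4)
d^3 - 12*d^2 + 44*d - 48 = (d - 6)*(d - 4)*(d - 2)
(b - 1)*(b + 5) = b^2 + 4*b - 5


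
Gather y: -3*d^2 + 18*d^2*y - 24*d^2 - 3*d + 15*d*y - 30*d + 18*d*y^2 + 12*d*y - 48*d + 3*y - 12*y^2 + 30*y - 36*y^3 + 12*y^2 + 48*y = -27*d^2 + 18*d*y^2 - 81*d - 36*y^3 + y*(18*d^2 + 27*d + 81)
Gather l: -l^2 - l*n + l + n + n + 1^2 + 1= -l^2 + l*(1 - n) + 2*n + 2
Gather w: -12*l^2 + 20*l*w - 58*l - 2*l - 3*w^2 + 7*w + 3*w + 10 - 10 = -12*l^2 - 60*l - 3*w^2 + w*(20*l + 10)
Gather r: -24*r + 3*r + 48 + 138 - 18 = 168 - 21*r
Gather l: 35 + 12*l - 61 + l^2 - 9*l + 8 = l^2 + 3*l - 18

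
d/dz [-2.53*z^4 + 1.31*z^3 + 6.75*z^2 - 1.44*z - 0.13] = -10.12*z^3 + 3.93*z^2 + 13.5*z - 1.44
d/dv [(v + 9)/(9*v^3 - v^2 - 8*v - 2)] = (9*v^3 - v^2 - 8*v + (v + 9)*(-27*v^2 + 2*v + 8) - 2)/(-9*v^3 + v^2 + 8*v + 2)^2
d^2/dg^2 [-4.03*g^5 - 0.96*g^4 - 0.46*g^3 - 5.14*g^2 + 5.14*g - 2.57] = -80.6*g^3 - 11.52*g^2 - 2.76*g - 10.28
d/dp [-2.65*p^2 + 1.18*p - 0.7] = 1.18 - 5.3*p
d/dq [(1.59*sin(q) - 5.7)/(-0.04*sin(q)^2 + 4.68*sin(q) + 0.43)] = (0.0636*sin(q)^2 - 0.456*sin(q) + 27.3597)*cos(q)/(0.0016*sin(q)^4 - 0.3744*sin(q)^3 + 21.868*sin(q)^2 + 4.0248*sin(q) + 0.1849)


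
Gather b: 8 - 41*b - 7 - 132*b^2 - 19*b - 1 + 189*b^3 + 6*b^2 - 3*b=189*b^3 - 126*b^2 - 63*b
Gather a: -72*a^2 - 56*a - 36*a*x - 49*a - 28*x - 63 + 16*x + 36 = -72*a^2 + a*(-36*x - 105) - 12*x - 27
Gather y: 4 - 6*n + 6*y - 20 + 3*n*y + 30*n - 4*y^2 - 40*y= 24*n - 4*y^2 + y*(3*n - 34) - 16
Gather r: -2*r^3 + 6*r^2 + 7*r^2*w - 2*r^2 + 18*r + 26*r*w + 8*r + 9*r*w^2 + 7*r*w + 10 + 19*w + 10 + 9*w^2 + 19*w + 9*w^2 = -2*r^3 + r^2*(7*w + 4) + r*(9*w^2 + 33*w + 26) + 18*w^2 + 38*w + 20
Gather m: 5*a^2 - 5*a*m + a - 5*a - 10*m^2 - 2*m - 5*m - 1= 5*a^2 - 4*a - 10*m^2 + m*(-5*a - 7) - 1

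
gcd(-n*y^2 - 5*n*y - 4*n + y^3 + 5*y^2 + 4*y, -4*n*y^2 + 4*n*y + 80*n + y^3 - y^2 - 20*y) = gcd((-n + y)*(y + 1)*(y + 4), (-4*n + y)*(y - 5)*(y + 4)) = y + 4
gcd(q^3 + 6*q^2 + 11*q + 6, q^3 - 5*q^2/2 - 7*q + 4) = q + 2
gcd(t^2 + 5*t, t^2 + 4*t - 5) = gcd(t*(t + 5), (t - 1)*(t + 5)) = t + 5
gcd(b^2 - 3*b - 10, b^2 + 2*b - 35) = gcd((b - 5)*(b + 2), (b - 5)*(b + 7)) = b - 5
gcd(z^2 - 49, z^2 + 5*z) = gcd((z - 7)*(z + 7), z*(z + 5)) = 1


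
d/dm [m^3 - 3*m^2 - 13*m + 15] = 3*m^2 - 6*m - 13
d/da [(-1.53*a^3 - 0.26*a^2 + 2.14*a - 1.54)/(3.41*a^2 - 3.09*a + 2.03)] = (-5.2173*a^4 + 9.4554*a^3 - 15.8117*a^2 + 9.4472*a - 0.4144)/(11.6281*a^4 - 21.0738*a^3 + 23.3927*a^2 - 12.5454*a + 4.1209)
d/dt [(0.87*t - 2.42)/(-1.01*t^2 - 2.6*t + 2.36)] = (0.8787*t^2 - 4.8884*t - 4.2388)/(1.0201*t^4 + 5.252*t^3 + 1.9928*t^2 - 12.272*t + 5.5696)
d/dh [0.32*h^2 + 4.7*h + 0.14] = 0.64*h + 4.7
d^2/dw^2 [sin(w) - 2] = -sin(w)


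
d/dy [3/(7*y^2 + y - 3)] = 3*(-14*y - 1)/(7*y^2 + y - 3)^2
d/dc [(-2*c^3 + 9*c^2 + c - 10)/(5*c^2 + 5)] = (-2*c^4 - 7*c^2 + 38*c + 1)/(5*(c^4 + 2*c^2 + 1))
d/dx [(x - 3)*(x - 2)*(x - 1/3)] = 3*x^2 - 32*x/3 + 23/3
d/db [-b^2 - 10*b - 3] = -2*b - 10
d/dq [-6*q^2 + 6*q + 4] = 6 - 12*q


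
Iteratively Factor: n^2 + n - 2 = (n + 2)*(n - 1)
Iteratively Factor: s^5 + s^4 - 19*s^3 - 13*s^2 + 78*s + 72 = (s - 3)*(s^4 + 4*s^3 - 7*s^2 - 34*s - 24) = (s - 3)*(s + 4)*(s^3 - 7*s - 6) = (s - 3)*(s + 2)*(s + 4)*(s^2 - 2*s - 3) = (s - 3)^2*(s + 2)*(s + 4)*(s + 1)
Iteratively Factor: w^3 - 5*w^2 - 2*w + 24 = (w + 2)*(w^2 - 7*w + 12) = (w - 4)*(w + 2)*(w - 3)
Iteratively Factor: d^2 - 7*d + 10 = (d - 5)*(d - 2)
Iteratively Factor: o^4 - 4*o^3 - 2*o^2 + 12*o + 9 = (o + 1)*(o^3 - 5*o^2 + 3*o + 9) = (o - 3)*(o + 1)*(o^2 - 2*o - 3) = (o - 3)*(o + 1)^2*(o - 3)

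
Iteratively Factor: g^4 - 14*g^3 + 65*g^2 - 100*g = (g - 5)*(g^3 - 9*g^2 + 20*g) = (g - 5)^2*(g^2 - 4*g) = g*(g - 5)^2*(g - 4)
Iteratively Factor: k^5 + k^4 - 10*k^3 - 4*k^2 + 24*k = (k - 2)*(k^4 + 3*k^3 - 4*k^2 - 12*k) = (k - 2)*(k + 3)*(k^3 - 4*k) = k*(k - 2)*(k + 3)*(k^2 - 4) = k*(k - 2)^2*(k + 3)*(k + 2)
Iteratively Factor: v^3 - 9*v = (v - 3)*(v^2 + 3*v) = (v - 3)*(v + 3)*(v)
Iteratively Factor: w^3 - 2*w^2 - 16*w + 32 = (w + 4)*(w^2 - 6*w + 8) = (w - 2)*(w + 4)*(w - 4)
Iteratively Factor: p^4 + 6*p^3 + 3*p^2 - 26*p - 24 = (p + 4)*(p^3 + 2*p^2 - 5*p - 6) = (p - 2)*(p + 4)*(p^2 + 4*p + 3) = (p - 2)*(p + 1)*(p + 4)*(p + 3)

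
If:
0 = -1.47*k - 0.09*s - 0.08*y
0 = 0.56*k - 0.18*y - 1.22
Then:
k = 0.321428571428571*y + 2.17857142857143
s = -6.13888888888889*y - 35.5833333333333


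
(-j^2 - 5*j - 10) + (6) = -j^2 - 5*j - 4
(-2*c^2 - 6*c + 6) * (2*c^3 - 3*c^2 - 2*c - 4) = -4*c^5 - 6*c^4 + 34*c^3 + 2*c^2 + 12*c - 24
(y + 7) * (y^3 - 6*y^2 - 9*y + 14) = y^4 + y^3 - 51*y^2 - 49*y + 98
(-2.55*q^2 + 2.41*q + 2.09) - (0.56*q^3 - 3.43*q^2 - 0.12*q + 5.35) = -0.56*q^3 + 0.88*q^2 + 2.53*q - 3.26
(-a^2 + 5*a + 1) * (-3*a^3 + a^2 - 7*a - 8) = 3*a^5 - 16*a^4 + 9*a^3 - 26*a^2 - 47*a - 8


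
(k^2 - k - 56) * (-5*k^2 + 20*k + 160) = -5*k^4 + 25*k^3 + 420*k^2 - 1280*k - 8960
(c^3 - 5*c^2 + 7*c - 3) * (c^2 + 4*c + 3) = c^5 - c^4 - 10*c^3 + 10*c^2 + 9*c - 9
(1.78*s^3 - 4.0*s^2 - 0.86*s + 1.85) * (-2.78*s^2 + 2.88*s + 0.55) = -4.9484*s^5 + 16.2464*s^4 - 8.1502*s^3 - 9.8198*s^2 + 4.855*s + 1.0175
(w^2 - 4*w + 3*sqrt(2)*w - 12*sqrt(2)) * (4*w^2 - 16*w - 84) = 4*w^4 - 32*w^3 + 12*sqrt(2)*w^3 - 96*sqrt(2)*w^2 - 20*w^2 - 60*sqrt(2)*w + 336*w + 1008*sqrt(2)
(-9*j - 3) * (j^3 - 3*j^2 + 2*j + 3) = -9*j^4 + 24*j^3 - 9*j^2 - 33*j - 9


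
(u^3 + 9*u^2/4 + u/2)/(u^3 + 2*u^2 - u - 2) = u*(4*u + 1)/(4*(u^2 - 1))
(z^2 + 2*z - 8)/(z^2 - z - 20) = (z - 2)/(z - 5)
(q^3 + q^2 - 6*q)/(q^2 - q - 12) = q*(q - 2)/(q - 4)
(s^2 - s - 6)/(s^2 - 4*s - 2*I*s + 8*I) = (s^2 - s - 6)/(s^2 - 4*s - 2*I*s + 8*I)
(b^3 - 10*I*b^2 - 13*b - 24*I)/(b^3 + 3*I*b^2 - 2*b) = (b^2 - 11*I*b - 24)/(b*(b + 2*I))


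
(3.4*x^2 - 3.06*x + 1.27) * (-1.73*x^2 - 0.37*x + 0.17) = -5.882*x^4 + 4.0358*x^3 - 0.4869*x^2 - 0.9901*x + 0.2159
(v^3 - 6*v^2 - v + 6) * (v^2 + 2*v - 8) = v^5 - 4*v^4 - 21*v^3 + 52*v^2 + 20*v - 48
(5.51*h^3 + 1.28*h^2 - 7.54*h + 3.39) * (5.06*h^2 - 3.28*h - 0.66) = 27.8806*h^5 - 11.596*h^4 - 45.9874*h^3 + 41.0398*h^2 - 6.1428*h - 2.2374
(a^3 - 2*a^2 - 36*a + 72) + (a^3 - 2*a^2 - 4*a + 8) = 2*a^3 - 4*a^2 - 40*a + 80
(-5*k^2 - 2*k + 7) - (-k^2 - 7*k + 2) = -4*k^2 + 5*k + 5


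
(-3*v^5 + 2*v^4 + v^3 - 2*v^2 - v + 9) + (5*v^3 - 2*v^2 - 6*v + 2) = -3*v^5 + 2*v^4 + 6*v^3 - 4*v^2 - 7*v + 11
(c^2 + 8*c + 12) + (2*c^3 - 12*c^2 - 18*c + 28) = 2*c^3 - 11*c^2 - 10*c + 40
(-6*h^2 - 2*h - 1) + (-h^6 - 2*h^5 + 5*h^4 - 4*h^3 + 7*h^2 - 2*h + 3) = -h^6 - 2*h^5 + 5*h^4 - 4*h^3 + h^2 - 4*h + 2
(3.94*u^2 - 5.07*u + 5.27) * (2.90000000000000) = 11.426*u^2 - 14.703*u + 15.283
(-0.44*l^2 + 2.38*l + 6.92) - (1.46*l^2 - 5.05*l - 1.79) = -1.9*l^2 + 7.43*l + 8.71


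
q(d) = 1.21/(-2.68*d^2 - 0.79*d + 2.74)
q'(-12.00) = -0.00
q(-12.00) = -0.00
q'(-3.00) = -0.05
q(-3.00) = -0.06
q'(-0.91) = -3.22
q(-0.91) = 0.98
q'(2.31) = 0.09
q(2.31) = -0.09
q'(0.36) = 0.74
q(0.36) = 0.57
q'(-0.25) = -0.09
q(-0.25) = 0.44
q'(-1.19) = -510.88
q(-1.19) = -10.52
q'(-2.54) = -0.10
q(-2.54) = -0.10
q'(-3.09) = -0.05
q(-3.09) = -0.06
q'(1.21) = 1.92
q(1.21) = -0.57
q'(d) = 1.21*(5.36*d + 0.79)/(-2.68*d^2 - 0.79*d + 2.74)^2 = (6.4856*d + 0.9559)/(2.68*d^2 + 0.79*d - 2.74)^2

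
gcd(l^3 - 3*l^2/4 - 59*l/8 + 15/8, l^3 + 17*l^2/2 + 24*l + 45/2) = l + 5/2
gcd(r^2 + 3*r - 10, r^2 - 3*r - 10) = 1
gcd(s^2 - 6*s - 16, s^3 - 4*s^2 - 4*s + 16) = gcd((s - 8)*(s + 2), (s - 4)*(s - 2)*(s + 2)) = s + 2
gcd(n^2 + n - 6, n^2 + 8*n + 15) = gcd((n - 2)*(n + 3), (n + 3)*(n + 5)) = n + 3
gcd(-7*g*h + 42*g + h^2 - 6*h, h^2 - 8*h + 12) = h - 6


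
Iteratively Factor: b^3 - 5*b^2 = (b - 5)*(b^2) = b*(b - 5)*(b)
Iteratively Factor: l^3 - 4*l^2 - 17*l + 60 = (l - 5)*(l^2 + l - 12) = (l - 5)*(l + 4)*(l - 3)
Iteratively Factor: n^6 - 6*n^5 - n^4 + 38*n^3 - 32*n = (n + 2)*(n^5 - 8*n^4 + 15*n^3 + 8*n^2 - 16*n) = (n - 4)*(n + 2)*(n^4 - 4*n^3 - n^2 + 4*n) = n*(n - 4)*(n + 2)*(n^3 - 4*n^2 - n + 4) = n*(n - 4)*(n + 1)*(n + 2)*(n^2 - 5*n + 4) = n*(n - 4)*(n - 1)*(n + 1)*(n + 2)*(n - 4)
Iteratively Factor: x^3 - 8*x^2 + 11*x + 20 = (x - 4)*(x^2 - 4*x - 5) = (x - 5)*(x - 4)*(x + 1)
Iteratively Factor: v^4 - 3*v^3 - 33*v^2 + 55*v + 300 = (v + 3)*(v^3 - 6*v^2 - 15*v + 100) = (v + 3)*(v + 4)*(v^2 - 10*v + 25) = (v - 5)*(v + 3)*(v + 4)*(v - 5)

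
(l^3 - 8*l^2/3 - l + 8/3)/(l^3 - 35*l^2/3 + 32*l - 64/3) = (l + 1)/(l - 8)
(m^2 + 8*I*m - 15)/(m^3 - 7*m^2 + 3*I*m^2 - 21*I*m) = (m + 5*I)/(m*(m - 7))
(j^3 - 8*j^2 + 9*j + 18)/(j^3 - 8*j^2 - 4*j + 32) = (j^3 - 8*j^2 + 9*j + 18)/(j^3 - 8*j^2 - 4*j + 32)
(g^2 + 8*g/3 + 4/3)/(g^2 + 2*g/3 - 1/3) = (3*g^2 + 8*g + 4)/(3*g^2 + 2*g - 1)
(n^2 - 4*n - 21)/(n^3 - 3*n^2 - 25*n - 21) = 1/(n + 1)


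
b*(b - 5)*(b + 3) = b^3 - 2*b^2 - 15*b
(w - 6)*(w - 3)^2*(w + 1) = w^4 - 11*w^3 + 33*w^2 - 9*w - 54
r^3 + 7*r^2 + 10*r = r*(r + 2)*(r + 5)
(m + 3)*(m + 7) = m^2 + 10*m + 21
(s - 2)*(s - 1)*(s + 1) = s^3 - 2*s^2 - s + 2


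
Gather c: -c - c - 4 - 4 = -2*c - 8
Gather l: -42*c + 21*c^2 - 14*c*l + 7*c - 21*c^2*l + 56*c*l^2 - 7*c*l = 21*c^2 + 56*c*l^2 - 35*c + l*(-21*c^2 - 21*c)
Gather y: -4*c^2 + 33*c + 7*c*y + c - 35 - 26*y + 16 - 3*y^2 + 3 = -4*c^2 + 34*c - 3*y^2 + y*(7*c - 26) - 16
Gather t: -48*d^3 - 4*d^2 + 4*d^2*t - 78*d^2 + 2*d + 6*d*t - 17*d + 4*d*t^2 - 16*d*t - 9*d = -48*d^3 - 82*d^2 + 4*d*t^2 - 24*d + t*(4*d^2 - 10*d)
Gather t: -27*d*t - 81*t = t*(-27*d - 81)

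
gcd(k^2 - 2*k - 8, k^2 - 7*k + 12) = k - 4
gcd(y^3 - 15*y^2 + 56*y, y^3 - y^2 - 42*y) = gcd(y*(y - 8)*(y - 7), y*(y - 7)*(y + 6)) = y^2 - 7*y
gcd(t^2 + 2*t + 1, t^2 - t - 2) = t + 1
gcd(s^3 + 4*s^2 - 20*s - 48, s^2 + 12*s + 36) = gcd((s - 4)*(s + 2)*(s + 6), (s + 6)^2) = s + 6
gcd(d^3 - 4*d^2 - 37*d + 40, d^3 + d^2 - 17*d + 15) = d^2 + 4*d - 5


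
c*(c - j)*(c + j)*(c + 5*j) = c^4 + 5*c^3*j - c^2*j^2 - 5*c*j^3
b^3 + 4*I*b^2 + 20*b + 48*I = (b - 4*I)*(b + 2*I)*(b + 6*I)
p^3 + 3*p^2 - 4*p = p*(p - 1)*(p + 4)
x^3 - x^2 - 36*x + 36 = (x - 6)*(x - 1)*(x + 6)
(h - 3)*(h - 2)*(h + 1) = h^3 - 4*h^2 + h + 6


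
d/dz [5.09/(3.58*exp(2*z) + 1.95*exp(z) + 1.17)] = (-36.4444*exp(z) - 9.9255)*exp(z)/(3.58*exp(2*z) + 1.95*exp(z) + 1.17)^2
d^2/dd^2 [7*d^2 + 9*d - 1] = 14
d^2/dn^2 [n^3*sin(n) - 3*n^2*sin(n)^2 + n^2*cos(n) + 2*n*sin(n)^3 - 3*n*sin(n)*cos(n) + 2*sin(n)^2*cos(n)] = -n^3*sin(n) + 5*n^2*cos(n) - 6*n^2*cos(2*n) + n*sin(n)/2 - 6*n*sin(2*n) + 9*n*sin(3*n)/2 + 9*cos(n)/2 - 3*cos(2*n) + 3*cos(3*n)/2 - 3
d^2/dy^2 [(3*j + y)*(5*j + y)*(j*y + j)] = 2*j*(8*j + 3*y + 1)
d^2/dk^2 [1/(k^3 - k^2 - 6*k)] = 2*(k*(1 - 3*k)*(-k^2 + k + 6) - (-3*k^2 + 2*k + 6)^2)/(k^3*(-k^2 + k + 6)^3)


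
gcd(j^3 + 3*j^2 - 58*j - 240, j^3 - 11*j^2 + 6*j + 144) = j - 8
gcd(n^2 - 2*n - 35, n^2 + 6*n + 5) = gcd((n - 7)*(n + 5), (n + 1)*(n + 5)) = n + 5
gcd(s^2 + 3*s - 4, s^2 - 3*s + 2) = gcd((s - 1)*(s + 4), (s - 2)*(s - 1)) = s - 1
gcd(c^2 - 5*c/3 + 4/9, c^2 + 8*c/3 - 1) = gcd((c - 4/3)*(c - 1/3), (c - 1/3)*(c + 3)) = c - 1/3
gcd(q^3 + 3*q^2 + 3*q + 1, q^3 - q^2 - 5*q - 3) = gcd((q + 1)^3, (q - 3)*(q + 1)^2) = q^2 + 2*q + 1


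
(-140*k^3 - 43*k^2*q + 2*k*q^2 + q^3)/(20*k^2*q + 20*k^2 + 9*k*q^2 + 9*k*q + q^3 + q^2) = (-7*k + q)/(q + 1)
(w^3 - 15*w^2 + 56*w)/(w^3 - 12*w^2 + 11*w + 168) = w/(w + 3)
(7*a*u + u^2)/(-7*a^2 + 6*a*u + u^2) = u/(-a + u)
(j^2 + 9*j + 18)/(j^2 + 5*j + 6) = (j + 6)/(j + 2)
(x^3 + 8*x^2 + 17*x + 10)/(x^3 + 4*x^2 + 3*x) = (x^2 + 7*x + 10)/(x*(x + 3))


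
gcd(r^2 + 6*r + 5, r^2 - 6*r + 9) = 1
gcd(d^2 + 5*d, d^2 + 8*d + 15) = d + 5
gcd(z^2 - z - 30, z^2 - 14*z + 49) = 1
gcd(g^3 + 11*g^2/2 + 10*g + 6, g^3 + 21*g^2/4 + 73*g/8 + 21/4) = g^2 + 7*g/2 + 3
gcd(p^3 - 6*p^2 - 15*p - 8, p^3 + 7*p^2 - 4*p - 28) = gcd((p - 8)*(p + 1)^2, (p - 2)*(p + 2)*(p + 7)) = 1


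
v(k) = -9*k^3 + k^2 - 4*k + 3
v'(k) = -27*k^2 + 2*k - 4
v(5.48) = -1469.99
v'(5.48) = -803.86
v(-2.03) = 90.53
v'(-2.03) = -119.32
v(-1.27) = 28.13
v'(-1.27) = -50.09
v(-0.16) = 3.70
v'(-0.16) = -5.01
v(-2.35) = 134.72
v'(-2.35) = -157.81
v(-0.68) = 9.01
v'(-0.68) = -17.84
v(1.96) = -68.76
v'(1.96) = -103.80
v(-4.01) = 615.45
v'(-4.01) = -446.18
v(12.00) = -15453.00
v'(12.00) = -3868.00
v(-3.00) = 267.00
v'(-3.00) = -253.00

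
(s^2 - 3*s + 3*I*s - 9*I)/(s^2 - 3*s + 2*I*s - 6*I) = (s + 3*I)/(s + 2*I)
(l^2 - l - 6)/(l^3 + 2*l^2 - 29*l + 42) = (l + 2)/(l^2 + 5*l - 14)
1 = 1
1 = 1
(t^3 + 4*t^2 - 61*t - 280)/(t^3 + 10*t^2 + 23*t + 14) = (t^2 - 3*t - 40)/(t^2 + 3*t + 2)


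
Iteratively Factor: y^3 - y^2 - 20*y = (y + 4)*(y^2 - 5*y) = y*(y + 4)*(y - 5)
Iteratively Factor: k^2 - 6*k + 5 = (k - 5)*(k - 1)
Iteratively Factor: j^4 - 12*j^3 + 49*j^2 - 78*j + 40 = (j - 5)*(j^3 - 7*j^2 + 14*j - 8) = (j - 5)*(j - 2)*(j^2 - 5*j + 4) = (j - 5)*(j - 2)*(j - 1)*(j - 4)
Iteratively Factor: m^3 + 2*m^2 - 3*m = (m - 1)*(m^2 + 3*m) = (m - 1)*(m + 3)*(m)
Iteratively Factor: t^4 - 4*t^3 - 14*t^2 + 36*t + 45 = (t + 1)*(t^3 - 5*t^2 - 9*t + 45) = (t - 3)*(t + 1)*(t^2 - 2*t - 15) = (t - 3)*(t + 1)*(t + 3)*(t - 5)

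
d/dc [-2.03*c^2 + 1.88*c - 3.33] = 1.88 - 4.06*c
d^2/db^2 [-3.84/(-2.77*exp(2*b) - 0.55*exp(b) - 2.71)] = (3.84*(5.54*exp(b) + 0.55)*(11.08*exp(b) + 1.1)*exp(b) - (42.5472*exp(b) + 2.112)*(2.77*exp(2*b) + 0.55*exp(b) + 2.71))*exp(b)/(2.77*exp(2*b) + 0.55*exp(b) + 2.71)^3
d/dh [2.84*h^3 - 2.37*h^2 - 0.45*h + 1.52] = 8.52*h^2 - 4.74*h - 0.45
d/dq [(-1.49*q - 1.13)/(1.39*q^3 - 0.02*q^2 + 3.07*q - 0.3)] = (4.1422*q^3 + 4.6823*q^2 - 0.0452000000000004*q + 3.9161)/(1.9321*q^6 - 0.0556*q^5 + 8.535*q^4 - 0.9568*q^3 + 9.4369*q^2 - 1.842*q + 0.09)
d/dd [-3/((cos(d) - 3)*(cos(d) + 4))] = -(3*sin(d) + 3*sin(2*d))/((cos(d) - 3)^2*(cos(d) + 4)^2)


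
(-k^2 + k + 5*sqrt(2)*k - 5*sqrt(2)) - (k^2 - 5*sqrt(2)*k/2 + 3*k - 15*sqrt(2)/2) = -2*k^2 - 2*k + 15*sqrt(2)*k/2 + 5*sqrt(2)/2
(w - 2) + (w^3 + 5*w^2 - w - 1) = w^3 + 5*w^2 - 3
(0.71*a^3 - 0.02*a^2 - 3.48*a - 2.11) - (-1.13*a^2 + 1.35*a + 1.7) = 0.71*a^3 + 1.11*a^2 - 4.83*a - 3.81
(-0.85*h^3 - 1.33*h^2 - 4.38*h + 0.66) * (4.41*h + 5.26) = -3.7485*h^4 - 10.3363*h^3 - 26.3116*h^2 - 20.1282*h + 3.4716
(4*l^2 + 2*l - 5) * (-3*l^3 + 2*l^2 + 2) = -12*l^5 + 2*l^4 + 19*l^3 - 2*l^2 + 4*l - 10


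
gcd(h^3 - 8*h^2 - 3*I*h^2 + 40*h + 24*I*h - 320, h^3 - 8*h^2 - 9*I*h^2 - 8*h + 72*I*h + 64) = h^2 + h*(-8 - 8*I) + 64*I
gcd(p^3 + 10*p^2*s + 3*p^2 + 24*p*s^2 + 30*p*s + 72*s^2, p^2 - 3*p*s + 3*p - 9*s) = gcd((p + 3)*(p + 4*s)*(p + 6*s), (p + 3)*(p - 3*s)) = p + 3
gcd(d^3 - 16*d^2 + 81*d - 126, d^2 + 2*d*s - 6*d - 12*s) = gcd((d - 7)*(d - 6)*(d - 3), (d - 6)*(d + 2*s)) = d - 6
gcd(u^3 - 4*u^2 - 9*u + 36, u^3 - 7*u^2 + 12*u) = u^2 - 7*u + 12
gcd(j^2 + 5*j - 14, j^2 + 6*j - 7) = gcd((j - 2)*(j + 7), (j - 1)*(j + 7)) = j + 7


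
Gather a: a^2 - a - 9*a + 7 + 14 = a^2 - 10*a + 21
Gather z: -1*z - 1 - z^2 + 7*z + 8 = -z^2 + 6*z + 7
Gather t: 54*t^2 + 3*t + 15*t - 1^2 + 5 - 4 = 54*t^2 + 18*t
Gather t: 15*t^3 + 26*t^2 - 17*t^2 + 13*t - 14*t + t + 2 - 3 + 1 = 15*t^3 + 9*t^2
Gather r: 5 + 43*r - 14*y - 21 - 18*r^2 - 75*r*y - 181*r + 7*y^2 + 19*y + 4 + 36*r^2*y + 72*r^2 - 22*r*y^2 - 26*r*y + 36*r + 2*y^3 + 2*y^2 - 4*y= r^2*(36*y + 54) + r*(-22*y^2 - 101*y - 102) + 2*y^3 + 9*y^2 + y - 12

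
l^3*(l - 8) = l^4 - 8*l^3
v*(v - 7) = v^2 - 7*v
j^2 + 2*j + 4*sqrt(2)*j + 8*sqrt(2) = (j + 2)*(j + 4*sqrt(2))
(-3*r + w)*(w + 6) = -3*r*w - 18*r + w^2 + 6*w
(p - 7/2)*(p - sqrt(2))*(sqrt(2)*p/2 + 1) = sqrt(2)*p^3/2 - 7*sqrt(2)*p^2/4 - sqrt(2)*p + 7*sqrt(2)/2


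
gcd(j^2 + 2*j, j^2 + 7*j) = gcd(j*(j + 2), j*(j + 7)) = j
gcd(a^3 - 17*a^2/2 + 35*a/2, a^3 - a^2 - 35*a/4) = a^2 - 7*a/2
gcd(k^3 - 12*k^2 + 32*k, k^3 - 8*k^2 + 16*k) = k^2 - 4*k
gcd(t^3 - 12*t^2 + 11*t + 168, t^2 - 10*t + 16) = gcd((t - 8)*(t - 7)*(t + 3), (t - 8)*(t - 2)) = t - 8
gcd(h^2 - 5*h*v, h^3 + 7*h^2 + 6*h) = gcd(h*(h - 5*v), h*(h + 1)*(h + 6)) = h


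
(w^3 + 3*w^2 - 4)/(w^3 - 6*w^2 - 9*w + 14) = (w + 2)/(w - 7)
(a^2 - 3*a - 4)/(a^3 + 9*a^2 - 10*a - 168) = (a + 1)/(a^2 + 13*a + 42)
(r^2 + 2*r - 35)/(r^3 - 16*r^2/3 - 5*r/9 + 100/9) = 9*(r + 7)/(9*r^2 - 3*r - 20)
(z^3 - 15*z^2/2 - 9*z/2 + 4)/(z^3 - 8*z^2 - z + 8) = (z - 1/2)/(z - 1)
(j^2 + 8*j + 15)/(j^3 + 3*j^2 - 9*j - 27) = (j + 5)/(j^2 - 9)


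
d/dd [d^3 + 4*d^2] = d*(3*d + 8)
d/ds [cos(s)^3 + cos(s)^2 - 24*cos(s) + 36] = (-3*cos(s)^2 - 2*cos(s) + 24)*sin(s)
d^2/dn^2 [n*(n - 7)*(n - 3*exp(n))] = -3*n^2*exp(n) + 9*n*exp(n) + 6*n + 36*exp(n) - 14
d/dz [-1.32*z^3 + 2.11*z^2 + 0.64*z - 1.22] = -3.96*z^2 + 4.22*z + 0.64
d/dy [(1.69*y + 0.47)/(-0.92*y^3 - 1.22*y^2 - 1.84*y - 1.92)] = (3.1096*y^3 + 3.359*y^2 + 1.1468*y - 2.38)/(0.8464*y^6 + 2.2448*y^5 + 4.874*y^4 + 8.0224*y^3 + 8.0704*y^2 + 7.0656*y + 3.6864)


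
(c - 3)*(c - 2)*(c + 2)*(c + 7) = c^4 + 4*c^3 - 25*c^2 - 16*c + 84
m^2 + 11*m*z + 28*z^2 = (m + 4*z)*(m + 7*z)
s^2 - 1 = (s - 1)*(s + 1)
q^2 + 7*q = q*(q + 7)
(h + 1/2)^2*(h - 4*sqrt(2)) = h^3 - 4*sqrt(2)*h^2 + h^2 - 4*sqrt(2)*h + h/4 - sqrt(2)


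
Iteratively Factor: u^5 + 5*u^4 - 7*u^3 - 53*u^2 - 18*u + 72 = (u + 3)*(u^4 + 2*u^3 - 13*u^2 - 14*u + 24) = (u + 2)*(u + 3)*(u^3 - 13*u + 12) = (u - 1)*(u + 2)*(u + 3)*(u^2 + u - 12) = (u - 1)*(u + 2)*(u + 3)*(u + 4)*(u - 3)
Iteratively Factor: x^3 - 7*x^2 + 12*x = (x)*(x^2 - 7*x + 12) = x*(x - 3)*(x - 4)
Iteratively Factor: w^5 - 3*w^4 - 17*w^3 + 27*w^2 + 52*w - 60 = (w - 1)*(w^4 - 2*w^3 - 19*w^2 + 8*w + 60) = (w - 5)*(w - 1)*(w^3 + 3*w^2 - 4*w - 12) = (w - 5)*(w - 1)*(w + 2)*(w^2 + w - 6) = (w - 5)*(w - 1)*(w + 2)*(w + 3)*(w - 2)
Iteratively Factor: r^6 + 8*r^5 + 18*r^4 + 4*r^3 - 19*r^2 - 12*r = (r + 1)*(r^5 + 7*r^4 + 11*r^3 - 7*r^2 - 12*r) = (r + 1)*(r + 3)*(r^4 + 4*r^3 - r^2 - 4*r) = (r + 1)*(r + 3)*(r + 4)*(r^3 - r) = (r + 1)^2*(r + 3)*(r + 4)*(r^2 - r) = (r - 1)*(r + 1)^2*(r + 3)*(r + 4)*(r)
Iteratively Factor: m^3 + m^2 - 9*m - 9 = (m + 3)*(m^2 - 2*m - 3) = (m - 3)*(m + 3)*(m + 1)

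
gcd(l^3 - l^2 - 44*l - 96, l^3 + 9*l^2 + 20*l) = l + 4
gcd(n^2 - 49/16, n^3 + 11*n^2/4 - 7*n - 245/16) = n + 7/4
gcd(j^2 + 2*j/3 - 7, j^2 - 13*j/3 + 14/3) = j - 7/3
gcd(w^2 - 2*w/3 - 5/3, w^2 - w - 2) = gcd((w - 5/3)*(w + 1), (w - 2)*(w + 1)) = w + 1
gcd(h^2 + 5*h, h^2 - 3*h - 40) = h + 5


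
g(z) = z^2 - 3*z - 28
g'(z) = 2*z - 3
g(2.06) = -29.94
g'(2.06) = 1.12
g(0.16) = -28.45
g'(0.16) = -2.68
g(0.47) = -29.19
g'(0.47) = -2.06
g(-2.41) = -14.96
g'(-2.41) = -7.82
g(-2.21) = -16.49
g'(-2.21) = -7.42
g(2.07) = -29.93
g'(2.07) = 1.14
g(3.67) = -25.54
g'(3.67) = 4.34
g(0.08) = -28.23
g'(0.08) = -2.84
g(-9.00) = 80.00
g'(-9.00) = -21.00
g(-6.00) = 26.00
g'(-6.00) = -15.00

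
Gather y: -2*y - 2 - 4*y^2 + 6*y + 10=-4*y^2 + 4*y + 8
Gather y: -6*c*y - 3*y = y*(-6*c - 3)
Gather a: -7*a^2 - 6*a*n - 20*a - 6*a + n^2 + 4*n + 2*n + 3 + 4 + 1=-7*a^2 + a*(-6*n - 26) + n^2 + 6*n + 8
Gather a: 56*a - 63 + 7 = 56*a - 56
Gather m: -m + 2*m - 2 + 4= m + 2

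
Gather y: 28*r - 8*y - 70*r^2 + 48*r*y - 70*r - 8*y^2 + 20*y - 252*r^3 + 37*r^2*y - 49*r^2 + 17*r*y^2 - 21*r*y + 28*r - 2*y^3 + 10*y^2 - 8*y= -252*r^3 - 119*r^2 - 14*r - 2*y^3 + y^2*(17*r + 2) + y*(37*r^2 + 27*r + 4)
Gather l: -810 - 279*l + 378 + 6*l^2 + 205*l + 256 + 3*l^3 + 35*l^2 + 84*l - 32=3*l^3 + 41*l^2 + 10*l - 208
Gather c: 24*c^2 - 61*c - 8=24*c^2 - 61*c - 8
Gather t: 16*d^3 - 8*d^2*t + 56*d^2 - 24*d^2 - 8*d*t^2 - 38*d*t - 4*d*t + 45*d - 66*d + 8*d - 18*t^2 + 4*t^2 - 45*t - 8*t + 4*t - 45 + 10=16*d^3 + 32*d^2 - 13*d + t^2*(-8*d - 14) + t*(-8*d^2 - 42*d - 49) - 35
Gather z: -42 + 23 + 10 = -9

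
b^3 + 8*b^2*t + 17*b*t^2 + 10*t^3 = (b + t)*(b + 2*t)*(b + 5*t)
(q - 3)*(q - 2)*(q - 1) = q^3 - 6*q^2 + 11*q - 6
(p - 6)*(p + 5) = p^2 - p - 30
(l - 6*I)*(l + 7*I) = l^2 + I*l + 42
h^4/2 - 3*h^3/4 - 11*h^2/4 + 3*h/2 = h*(h/2 + 1)*(h - 3)*(h - 1/2)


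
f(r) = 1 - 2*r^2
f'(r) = -4*r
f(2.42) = -10.71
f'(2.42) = -9.68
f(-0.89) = -0.58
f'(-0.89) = 3.56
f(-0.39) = 0.70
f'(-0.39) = 1.56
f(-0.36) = 0.74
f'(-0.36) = 1.44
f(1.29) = -2.33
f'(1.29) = -5.16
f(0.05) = 1.00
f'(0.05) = -0.20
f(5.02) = -49.40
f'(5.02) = -20.08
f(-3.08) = -17.97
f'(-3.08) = 12.32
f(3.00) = -17.00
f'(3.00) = -12.00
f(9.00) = -161.00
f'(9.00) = -36.00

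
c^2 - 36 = (c - 6)*(c + 6)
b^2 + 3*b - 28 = (b - 4)*(b + 7)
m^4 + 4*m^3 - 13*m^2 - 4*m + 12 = (m - 2)*(m - 1)*(m + 1)*(m + 6)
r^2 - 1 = (r - 1)*(r + 1)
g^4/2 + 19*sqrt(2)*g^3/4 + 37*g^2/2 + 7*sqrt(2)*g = g*(g/2 + sqrt(2))*(g + sqrt(2)/2)*(g + 7*sqrt(2))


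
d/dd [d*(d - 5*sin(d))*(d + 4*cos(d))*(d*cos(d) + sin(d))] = -d^4*sin(d) - 4*d^3*sin(2*d) + 5*d^3*cos(d) - 5*d^3*cos(2*d) + 3*d^2*sin(d) - 25*d^2*sin(2*d)/2 - 5*d^2*cos(d) + 10*d^2*cos(2*d) - 15*d^2*cos(3*d) + 6*d^2 - 5*d*sin(d) + 4*d*sin(2*d) - 25*d*sin(3*d) + 5*d*cos(2*d) - 5*d - 5*cos(d) + 5*cos(3*d)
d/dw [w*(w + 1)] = 2*w + 1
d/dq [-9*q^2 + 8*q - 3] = 8 - 18*q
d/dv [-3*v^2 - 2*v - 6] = -6*v - 2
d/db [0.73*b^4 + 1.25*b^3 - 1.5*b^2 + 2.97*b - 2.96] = 2.92*b^3 + 3.75*b^2 - 3.0*b + 2.97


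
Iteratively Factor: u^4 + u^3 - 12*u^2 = (u + 4)*(u^3 - 3*u^2) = (u - 3)*(u + 4)*(u^2) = u*(u - 3)*(u + 4)*(u)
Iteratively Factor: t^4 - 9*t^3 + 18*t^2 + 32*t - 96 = (t - 3)*(t^3 - 6*t^2 + 32) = (t - 4)*(t - 3)*(t^2 - 2*t - 8) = (t - 4)*(t - 3)*(t + 2)*(t - 4)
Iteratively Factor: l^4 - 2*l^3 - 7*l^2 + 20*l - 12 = (l - 2)*(l^3 - 7*l + 6) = (l - 2)*(l - 1)*(l^2 + l - 6) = (l - 2)^2*(l - 1)*(l + 3)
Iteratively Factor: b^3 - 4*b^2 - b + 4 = (b + 1)*(b^2 - 5*b + 4) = (b - 4)*(b + 1)*(b - 1)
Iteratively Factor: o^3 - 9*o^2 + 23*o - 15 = (o - 1)*(o^2 - 8*o + 15) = (o - 3)*(o - 1)*(o - 5)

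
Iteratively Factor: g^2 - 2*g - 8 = (g - 4)*(g + 2)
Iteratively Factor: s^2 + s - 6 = (s + 3)*(s - 2)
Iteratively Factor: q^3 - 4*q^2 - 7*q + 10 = (q - 5)*(q^2 + q - 2) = (q - 5)*(q + 2)*(q - 1)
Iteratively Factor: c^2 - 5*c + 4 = (c - 1)*(c - 4)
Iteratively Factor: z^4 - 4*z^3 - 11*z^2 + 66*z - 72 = (z - 3)*(z^3 - z^2 - 14*z + 24) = (z - 3)*(z + 4)*(z^2 - 5*z + 6) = (z - 3)^2*(z + 4)*(z - 2)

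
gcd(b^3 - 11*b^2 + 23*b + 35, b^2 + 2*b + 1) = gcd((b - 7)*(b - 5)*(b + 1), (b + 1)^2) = b + 1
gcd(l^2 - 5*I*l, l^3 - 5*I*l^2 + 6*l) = l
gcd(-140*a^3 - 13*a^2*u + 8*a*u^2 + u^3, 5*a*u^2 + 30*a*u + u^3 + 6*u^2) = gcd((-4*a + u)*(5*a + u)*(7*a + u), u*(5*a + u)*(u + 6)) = 5*a + u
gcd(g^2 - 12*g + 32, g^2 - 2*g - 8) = g - 4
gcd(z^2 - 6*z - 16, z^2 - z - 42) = 1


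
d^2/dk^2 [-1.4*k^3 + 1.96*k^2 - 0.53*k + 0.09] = 3.92 - 8.4*k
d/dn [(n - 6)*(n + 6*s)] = 2*n + 6*s - 6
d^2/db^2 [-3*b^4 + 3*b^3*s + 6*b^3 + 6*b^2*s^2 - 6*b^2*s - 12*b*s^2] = -36*b^2 + 18*b*s + 36*b + 12*s^2 - 12*s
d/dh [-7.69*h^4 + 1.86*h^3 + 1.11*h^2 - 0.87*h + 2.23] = -30.76*h^3 + 5.58*h^2 + 2.22*h - 0.87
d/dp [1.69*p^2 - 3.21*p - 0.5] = 3.38*p - 3.21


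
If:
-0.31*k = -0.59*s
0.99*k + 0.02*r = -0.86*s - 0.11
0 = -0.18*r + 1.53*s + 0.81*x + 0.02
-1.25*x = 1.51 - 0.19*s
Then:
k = -0.00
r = -5.34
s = -0.00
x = -1.21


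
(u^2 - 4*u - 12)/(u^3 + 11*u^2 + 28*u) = (u^2 - 4*u - 12)/(u*(u^2 + 11*u + 28))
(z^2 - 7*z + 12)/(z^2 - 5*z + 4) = (z - 3)/(z - 1)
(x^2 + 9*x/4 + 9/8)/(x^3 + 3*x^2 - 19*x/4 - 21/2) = (4*x + 3)/(2*(2*x^2 + 3*x - 14))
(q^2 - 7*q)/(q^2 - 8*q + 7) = q/(q - 1)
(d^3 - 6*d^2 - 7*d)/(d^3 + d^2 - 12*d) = (d^2 - 6*d - 7)/(d^2 + d - 12)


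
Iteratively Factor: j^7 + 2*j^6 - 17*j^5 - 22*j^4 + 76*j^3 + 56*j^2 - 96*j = (j - 2)*(j^6 + 4*j^5 - 9*j^4 - 40*j^3 - 4*j^2 + 48*j) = (j - 2)*(j + 2)*(j^5 + 2*j^4 - 13*j^3 - 14*j^2 + 24*j) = (j - 2)*(j - 1)*(j + 2)*(j^4 + 3*j^3 - 10*j^2 - 24*j) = (j - 3)*(j - 2)*(j - 1)*(j + 2)*(j^3 + 6*j^2 + 8*j) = (j - 3)*(j - 2)*(j - 1)*(j + 2)*(j + 4)*(j^2 + 2*j) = j*(j - 3)*(j - 2)*(j - 1)*(j + 2)*(j + 4)*(j + 2)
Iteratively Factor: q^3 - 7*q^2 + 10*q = (q - 2)*(q^2 - 5*q) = q*(q - 2)*(q - 5)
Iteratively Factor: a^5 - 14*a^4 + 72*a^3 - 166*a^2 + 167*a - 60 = (a - 4)*(a^4 - 10*a^3 + 32*a^2 - 38*a + 15) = (a - 4)*(a - 3)*(a^3 - 7*a^2 + 11*a - 5) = (a - 4)*(a - 3)*(a - 1)*(a^2 - 6*a + 5) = (a - 4)*(a - 3)*(a - 1)^2*(a - 5)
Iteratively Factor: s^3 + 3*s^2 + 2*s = (s)*(s^2 + 3*s + 2) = s*(s + 1)*(s + 2)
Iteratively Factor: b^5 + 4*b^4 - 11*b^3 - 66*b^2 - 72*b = (b + 3)*(b^4 + b^3 - 14*b^2 - 24*b) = (b + 3)^2*(b^3 - 2*b^2 - 8*b) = b*(b + 3)^2*(b^2 - 2*b - 8) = b*(b - 4)*(b + 3)^2*(b + 2)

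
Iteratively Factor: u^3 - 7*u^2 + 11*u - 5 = (u - 1)*(u^2 - 6*u + 5) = (u - 1)^2*(u - 5)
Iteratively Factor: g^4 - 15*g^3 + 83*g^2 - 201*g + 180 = (g - 5)*(g^3 - 10*g^2 + 33*g - 36) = (g - 5)*(g - 4)*(g^2 - 6*g + 9) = (g - 5)*(g - 4)*(g - 3)*(g - 3)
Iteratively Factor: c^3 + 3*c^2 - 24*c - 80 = (c + 4)*(c^2 - c - 20) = (c - 5)*(c + 4)*(c + 4)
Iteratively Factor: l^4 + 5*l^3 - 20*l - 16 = (l + 2)*(l^3 + 3*l^2 - 6*l - 8) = (l - 2)*(l + 2)*(l^2 + 5*l + 4) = (l - 2)*(l + 2)*(l + 4)*(l + 1)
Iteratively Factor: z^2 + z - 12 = (z - 3)*(z + 4)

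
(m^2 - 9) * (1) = m^2 - 9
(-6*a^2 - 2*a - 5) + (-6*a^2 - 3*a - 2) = -12*a^2 - 5*a - 7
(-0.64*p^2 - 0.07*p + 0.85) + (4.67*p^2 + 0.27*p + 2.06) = 4.03*p^2 + 0.2*p + 2.91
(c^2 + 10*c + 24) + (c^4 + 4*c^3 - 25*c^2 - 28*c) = c^4 + 4*c^3 - 24*c^2 - 18*c + 24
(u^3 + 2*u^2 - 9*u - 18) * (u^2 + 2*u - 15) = u^5 + 4*u^4 - 20*u^3 - 66*u^2 + 99*u + 270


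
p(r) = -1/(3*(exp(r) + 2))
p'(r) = exp(r)/(3*(exp(r) + 2)^2)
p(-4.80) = -0.17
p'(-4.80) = 0.00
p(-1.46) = -0.15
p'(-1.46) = 0.02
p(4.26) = -0.00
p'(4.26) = 0.00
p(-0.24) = -0.12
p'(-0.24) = 0.03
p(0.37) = -0.10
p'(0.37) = 0.04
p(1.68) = -0.05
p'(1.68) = 0.03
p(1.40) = -0.06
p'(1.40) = 0.04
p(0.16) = -0.11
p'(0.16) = 0.04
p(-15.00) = -0.17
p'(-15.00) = 0.00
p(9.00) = 0.00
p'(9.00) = 0.00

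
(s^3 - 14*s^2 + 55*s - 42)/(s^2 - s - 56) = (-s^3 + 14*s^2 - 55*s + 42)/(-s^2 + s + 56)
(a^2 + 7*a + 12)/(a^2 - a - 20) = (a + 3)/(a - 5)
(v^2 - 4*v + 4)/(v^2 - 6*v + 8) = (v - 2)/(v - 4)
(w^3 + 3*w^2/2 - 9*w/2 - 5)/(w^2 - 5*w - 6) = (w^2 + w/2 - 5)/(w - 6)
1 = 1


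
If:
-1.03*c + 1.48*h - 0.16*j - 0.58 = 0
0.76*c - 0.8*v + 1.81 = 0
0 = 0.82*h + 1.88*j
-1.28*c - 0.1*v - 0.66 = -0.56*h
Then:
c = -0.67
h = -0.07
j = 0.03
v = 1.62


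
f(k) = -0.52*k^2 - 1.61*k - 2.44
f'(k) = -1.04*k - 1.61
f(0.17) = -2.73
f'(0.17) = -1.79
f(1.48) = -5.96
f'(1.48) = -3.15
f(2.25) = -8.70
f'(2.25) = -3.95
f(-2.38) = -1.55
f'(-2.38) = 0.87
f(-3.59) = -3.36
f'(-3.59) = 2.12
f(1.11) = -4.87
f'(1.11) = -2.76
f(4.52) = -20.34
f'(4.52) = -6.31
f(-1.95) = -1.28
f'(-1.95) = 0.42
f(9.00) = -59.05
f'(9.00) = -10.97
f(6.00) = -30.82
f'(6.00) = -7.85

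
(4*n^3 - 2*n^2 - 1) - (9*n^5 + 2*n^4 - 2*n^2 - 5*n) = -9*n^5 - 2*n^4 + 4*n^3 + 5*n - 1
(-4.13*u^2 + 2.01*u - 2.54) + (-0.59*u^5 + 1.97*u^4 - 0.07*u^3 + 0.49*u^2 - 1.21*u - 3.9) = -0.59*u^5 + 1.97*u^4 - 0.07*u^3 - 3.64*u^2 + 0.8*u - 6.44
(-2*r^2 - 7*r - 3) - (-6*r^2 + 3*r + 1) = 4*r^2 - 10*r - 4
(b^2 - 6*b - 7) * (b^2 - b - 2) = b^4 - 7*b^3 - 3*b^2 + 19*b + 14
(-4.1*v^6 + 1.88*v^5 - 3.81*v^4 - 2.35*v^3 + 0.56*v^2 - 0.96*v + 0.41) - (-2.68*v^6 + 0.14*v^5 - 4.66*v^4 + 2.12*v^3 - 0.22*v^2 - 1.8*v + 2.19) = -1.42*v^6 + 1.74*v^5 + 0.85*v^4 - 4.47*v^3 + 0.78*v^2 + 0.84*v - 1.78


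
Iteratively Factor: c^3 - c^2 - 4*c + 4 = (c + 2)*(c^2 - 3*c + 2) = (c - 1)*(c + 2)*(c - 2)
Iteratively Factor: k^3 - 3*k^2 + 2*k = (k - 2)*(k^2 - k) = k*(k - 2)*(k - 1)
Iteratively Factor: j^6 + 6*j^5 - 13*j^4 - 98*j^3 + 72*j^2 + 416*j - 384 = (j - 3)*(j^5 + 9*j^4 + 14*j^3 - 56*j^2 - 96*j + 128) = (j - 3)*(j + 4)*(j^4 + 5*j^3 - 6*j^2 - 32*j + 32) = (j - 3)*(j + 4)^2*(j^3 + j^2 - 10*j + 8) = (j - 3)*(j - 1)*(j + 4)^2*(j^2 + 2*j - 8) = (j - 3)*(j - 1)*(j + 4)^3*(j - 2)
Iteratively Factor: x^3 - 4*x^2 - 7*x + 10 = (x - 5)*(x^2 + x - 2) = (x - 5)*(x + 2)*(x - 1)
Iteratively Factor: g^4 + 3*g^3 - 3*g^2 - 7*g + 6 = (g - 1)*(g^3 + 4*g^2 + g - 6) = (g - 1)*(g + 2)*(g^2 + 2*g - 3) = (g - 1)*(g + 2)*(g + 3)*(g - 1)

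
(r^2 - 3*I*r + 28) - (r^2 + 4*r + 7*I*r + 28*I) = -4*r - 10*I*r + 28 - 28*I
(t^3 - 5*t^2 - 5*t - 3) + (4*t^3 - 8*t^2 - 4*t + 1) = 5*t^3 - 13*t^2 - 9*t - 2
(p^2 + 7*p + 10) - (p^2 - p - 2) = 8*p + 12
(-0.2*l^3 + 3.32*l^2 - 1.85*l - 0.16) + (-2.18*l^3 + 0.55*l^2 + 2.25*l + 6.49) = -2.38*l^3 + 3.87*l^2 + 0.4*l + 6.33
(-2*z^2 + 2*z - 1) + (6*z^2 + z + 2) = 4*z^2 + 3*z + 1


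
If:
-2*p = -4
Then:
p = 2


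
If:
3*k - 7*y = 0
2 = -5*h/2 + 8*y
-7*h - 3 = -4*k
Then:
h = -8/49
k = 13/28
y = 39/196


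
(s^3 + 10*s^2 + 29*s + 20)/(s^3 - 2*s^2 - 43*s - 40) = (s + 4)/(s - 8)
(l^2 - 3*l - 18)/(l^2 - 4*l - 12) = (l + 3)/(l + 2)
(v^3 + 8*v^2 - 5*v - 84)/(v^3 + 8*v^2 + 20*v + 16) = (v^2 + 4*v - 21)/(v^2 + 4*v + 4)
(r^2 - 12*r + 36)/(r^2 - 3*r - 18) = (r - 6)/(r + 3)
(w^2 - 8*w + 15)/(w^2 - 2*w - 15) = (w - 3)/(w + 3)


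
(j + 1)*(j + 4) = j^2 + 5*j + 4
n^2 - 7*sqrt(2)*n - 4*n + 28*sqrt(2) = (n - 4)*(n - 7*sqrt(2))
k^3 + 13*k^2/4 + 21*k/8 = k*(k + 3/2)*(k + 7/4)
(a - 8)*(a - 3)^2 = a^3 - 14*a^2 + 57*a - 72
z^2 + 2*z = z*(z + 2)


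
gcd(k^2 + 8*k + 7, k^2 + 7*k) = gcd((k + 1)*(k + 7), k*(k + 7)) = k + 7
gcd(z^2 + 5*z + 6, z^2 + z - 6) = z + 3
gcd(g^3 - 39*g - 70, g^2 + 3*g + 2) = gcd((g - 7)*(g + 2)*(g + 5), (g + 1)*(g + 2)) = g + 2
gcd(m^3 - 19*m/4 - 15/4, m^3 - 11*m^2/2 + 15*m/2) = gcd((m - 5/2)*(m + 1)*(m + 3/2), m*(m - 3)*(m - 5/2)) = m - 5/2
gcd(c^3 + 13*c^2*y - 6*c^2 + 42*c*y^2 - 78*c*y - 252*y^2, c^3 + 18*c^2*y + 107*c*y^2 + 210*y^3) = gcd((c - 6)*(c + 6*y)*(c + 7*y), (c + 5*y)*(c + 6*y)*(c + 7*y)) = c^2 + 13*c*y + 42*y^2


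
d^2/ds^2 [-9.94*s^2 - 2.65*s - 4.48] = -19.8800000000000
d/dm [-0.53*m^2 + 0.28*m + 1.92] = 0.28 - 1.06*m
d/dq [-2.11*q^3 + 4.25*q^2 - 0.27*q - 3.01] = -6.33*q^2 + 8.5*q - 0.27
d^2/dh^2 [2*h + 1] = 0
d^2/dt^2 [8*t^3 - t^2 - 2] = 48*t - 2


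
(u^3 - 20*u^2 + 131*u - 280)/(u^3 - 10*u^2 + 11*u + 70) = (u - 8)/(u + 2)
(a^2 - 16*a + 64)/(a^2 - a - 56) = (a - 8)/(a + 7)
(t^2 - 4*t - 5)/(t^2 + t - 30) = (t + 1)/(t + 6)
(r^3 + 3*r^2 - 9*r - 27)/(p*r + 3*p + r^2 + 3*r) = (r^2 - 9)/(p + r)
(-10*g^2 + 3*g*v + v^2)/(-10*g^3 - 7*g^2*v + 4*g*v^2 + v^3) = 1/(g + v)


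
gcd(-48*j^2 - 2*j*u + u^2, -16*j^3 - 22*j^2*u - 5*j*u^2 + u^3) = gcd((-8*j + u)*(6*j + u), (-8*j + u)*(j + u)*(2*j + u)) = -8*j + u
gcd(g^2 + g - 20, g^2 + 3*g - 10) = g + 5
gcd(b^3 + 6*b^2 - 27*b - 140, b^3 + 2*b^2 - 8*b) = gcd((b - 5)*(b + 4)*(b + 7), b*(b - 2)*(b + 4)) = b + 4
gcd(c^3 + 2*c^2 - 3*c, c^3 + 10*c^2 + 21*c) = c^2 + 3*c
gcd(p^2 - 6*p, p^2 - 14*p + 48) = p - 6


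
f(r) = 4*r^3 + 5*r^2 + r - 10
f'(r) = 12*r^2 + 10*r + 1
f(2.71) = 109.04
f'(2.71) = 116.23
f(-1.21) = -10.98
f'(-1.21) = 6.47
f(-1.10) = -10.37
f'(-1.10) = 4.52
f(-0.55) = -9.70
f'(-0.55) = -0.87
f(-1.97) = -23.15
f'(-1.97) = 27.87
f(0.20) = -9.57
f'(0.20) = 3.48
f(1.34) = 9.94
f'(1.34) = 35.95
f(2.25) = 63.12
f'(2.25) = 84.25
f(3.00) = 146.00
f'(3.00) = 139.00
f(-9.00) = -2530.00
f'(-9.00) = 883.00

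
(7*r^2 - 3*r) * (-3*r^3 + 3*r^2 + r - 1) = -21*r^5 + 30*r^4 - 2*r^3 - 10*r^2 + 3*r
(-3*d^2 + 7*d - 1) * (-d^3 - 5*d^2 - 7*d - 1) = 3*d^5 + 8*d^4 - 13*d^3 - 41*d^2 + 1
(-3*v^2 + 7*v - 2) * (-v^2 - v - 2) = 3*v^4 - 4*v^3 + v^2 - 12*v + 4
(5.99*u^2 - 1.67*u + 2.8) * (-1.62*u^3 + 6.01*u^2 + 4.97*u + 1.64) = -9.7038*u^5 + 38.7053*u^4 + 15.1976*u^3 + 18.3517*u^2 + 11.1772*u + 4.592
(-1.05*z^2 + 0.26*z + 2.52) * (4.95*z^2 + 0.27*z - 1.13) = -5.1975*z^4 + 1.0035*z^3 + 13.7307*z^2 + 0.3866*z - 2.8476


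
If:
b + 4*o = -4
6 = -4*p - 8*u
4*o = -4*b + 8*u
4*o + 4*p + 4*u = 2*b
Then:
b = -16/9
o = -5/9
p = 5/6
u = -7/6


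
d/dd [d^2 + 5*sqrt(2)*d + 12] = 2*d + 5*sqrt(2)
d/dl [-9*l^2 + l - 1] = 1 - 18*l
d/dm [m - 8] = 1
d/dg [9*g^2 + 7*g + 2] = 18*g + 7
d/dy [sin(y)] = cos(y)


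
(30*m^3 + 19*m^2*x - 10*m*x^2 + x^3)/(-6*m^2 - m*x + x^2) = (-30*m^3 - 19*m^2*x + 10*m*x^2 - x^3)/(6*m^2 + m*x - x^2)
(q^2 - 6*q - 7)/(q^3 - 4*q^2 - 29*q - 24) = (q - 7)/(q^2 - 5*q - 24)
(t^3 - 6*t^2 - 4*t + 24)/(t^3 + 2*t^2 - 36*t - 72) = (t - 2)/(t + 6)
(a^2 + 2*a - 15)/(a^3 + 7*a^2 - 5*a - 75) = 1/(a + 5)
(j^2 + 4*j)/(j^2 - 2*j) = (j + 4)/(j - 2)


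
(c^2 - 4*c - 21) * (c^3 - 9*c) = c^5 - 4*c^4 - 30*c^3 + 36*c^2 + 189*c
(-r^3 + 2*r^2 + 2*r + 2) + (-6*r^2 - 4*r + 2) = -r^3 - 4*r^2 - 2*r + 4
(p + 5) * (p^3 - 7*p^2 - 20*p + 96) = p^4 - 2*p^3 - 55*p^2 - 4*p + 480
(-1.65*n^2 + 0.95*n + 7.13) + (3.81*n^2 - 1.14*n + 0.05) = 2.16*n^2 - 0.19*n + 7.18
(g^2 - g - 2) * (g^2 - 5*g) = g^4 - 6*g^3 + 3*g^2 + 10*g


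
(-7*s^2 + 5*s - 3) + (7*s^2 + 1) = 5*s - 2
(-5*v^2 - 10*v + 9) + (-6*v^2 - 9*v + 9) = -11*v^2 - 19*v + 18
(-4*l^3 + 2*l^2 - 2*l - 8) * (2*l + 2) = -8*l^4 - 4*l^3 - 20*l - 16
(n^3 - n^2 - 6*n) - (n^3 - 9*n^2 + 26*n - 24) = 8*n^2 - 32*n + 24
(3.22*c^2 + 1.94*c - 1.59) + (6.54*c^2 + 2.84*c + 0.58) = 9.76*c^2 + 4.78*c - 1.01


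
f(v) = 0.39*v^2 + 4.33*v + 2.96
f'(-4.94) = 0.48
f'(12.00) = 13.69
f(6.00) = 42.98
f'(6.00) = 9.01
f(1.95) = 12.89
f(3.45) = 22.54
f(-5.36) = -9.04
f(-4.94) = -8.91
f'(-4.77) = 0.61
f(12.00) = 111.08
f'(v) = 0.78*v + 4.33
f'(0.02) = 4.35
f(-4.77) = -8.82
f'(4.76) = 8.04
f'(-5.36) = 0.15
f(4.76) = 32.41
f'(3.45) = 7.02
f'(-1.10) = 3.47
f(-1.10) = -1.33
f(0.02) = 3.05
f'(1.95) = 5.85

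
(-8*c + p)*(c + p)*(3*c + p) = -24*c^3 - 29*c^2*p - 4*c*p^2 + p^3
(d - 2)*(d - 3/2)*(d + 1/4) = d^3 - 13*d^2/4 + 17*d/8 + 3/4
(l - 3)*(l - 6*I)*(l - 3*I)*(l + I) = l^4 - 3*l^3 - 8*I*l^3 - 9*l^2 + 24*I*l^2 + 27*l - 18*I*l + 54*I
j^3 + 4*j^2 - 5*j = j*(j - 1)*(j + 5)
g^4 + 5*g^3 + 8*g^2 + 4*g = g*(g + 1)*(g + 2)^2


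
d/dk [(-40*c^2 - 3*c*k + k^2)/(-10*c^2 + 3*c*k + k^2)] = 6*c/(4*c^2 - 4*c*k + k^2)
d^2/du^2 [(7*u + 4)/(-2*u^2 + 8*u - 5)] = 4*(-8*(u - 2)^2*(7*u + 4) + 3*(7*u - 8)*(2*u^2 - 8*u + 5))/(2*u^2 - 8*u + 5)^3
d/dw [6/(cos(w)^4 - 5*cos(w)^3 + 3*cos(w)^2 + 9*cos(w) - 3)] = 6*(4*cos(w)^3 - 15*cos(w)^2 + 6*cos(w) + 9)*sin(w)/(cos(w)^4 - 5*cos(w)^3 + 3*cos(w)^2 + 9*cos(w) - 3)^2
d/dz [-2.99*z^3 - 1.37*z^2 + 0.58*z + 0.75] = -8.97*z^2 - 2.74*z + 0.58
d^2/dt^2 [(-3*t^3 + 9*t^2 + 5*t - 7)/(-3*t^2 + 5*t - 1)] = 6*(-38*t^3 + 75*t^2 - 87*t + 40)/(27*t^6 - 135*t^5 + 252*t^4 - 215*t^3 + 84*t^2 - 15*t + 1)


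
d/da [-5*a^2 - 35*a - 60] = -10*a - 35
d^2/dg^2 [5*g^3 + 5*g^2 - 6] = 30*g + 10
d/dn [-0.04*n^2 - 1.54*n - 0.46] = -0.08*n - 1.54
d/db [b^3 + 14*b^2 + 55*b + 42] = 3*b^2 + 28*b + 55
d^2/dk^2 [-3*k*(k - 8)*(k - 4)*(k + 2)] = -36*k^2 + 180*k - 48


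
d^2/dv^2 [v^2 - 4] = 2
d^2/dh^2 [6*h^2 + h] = 12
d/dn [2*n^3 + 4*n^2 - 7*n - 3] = 6*n^2 + 8*n - 7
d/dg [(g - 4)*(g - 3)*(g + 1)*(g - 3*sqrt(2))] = 4*g^3 - 18*g^2 - 9*sqrt(2)*g^2 + 10*g + 36*sqrt(2)*g - 15*sqrt(2) + 12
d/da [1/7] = 0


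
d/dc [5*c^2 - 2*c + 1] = 10*c - 2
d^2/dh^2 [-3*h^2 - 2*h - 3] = -6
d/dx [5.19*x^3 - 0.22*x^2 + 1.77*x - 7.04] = 15.57*x^2 - 0.44*x + 1.77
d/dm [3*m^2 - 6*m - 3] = 6*m - 6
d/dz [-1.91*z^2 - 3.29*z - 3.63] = -3.82*z - 3.29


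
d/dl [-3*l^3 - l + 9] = -9*l^2 - 1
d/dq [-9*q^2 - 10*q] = -18*q - 10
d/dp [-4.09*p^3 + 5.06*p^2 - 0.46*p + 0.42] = -12.27*p^2 + 10.12*p - 0.46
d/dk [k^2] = 2*k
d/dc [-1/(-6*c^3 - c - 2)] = (-18*c^2 - 1)/(6*c^3 + c + 2)^2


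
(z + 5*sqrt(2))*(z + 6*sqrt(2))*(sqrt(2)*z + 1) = sqrt(2)*z^3 + 23*z^2 + 71*sqrt(2)*z + 60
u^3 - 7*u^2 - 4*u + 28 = (u - 7)*(u - 2)*(u + 2)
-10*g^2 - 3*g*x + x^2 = (-5*g + x)*(2*g + x)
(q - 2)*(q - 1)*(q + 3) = q^3 - 7*q + 6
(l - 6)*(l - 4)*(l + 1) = l^3 - 9*l^2 + 14*l + 24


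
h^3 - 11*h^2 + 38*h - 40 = (h - 5)*(h - 4)*(h - 2)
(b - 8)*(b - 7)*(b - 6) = b^3 - 21*b^2 + 146*b - 336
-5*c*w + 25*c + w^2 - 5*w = (-5*c + w)*(w - 5)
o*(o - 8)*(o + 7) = o^3 - o^2 - 56*o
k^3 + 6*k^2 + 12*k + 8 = (k + 2)^3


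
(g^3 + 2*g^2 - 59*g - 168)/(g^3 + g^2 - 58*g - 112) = (g + 3)/(g + 2)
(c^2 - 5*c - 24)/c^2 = 1 - 5/c - 24/c^2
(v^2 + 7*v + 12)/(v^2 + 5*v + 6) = (v + 4)/(v + 2)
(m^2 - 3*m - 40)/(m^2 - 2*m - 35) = (m - 8)/(m - 7)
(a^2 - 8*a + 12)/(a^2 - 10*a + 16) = (a - 6)/(a - 8)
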